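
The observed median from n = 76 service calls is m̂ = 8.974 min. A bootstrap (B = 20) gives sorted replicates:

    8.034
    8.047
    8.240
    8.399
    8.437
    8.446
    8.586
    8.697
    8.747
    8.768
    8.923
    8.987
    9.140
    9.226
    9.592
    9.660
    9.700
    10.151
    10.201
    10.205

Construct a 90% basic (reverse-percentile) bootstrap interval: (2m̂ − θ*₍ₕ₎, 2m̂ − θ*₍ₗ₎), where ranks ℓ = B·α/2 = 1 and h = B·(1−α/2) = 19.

Percentile endpoints at ranks 1 and 19: θ*₍1₎ = 8.034, θ*₍19₎ = 10.201.
Basic interval reflects these around m̂:
  lower = 2 × 8.974 − 10.201 = 7.747
  upper = 2 × 8.974 − 8.034 = 9.914

(7.747, 9.914)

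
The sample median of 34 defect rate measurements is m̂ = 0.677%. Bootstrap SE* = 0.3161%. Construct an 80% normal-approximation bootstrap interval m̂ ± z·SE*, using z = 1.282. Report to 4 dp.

(0.2718, 1.0822)

Margin = 1.282 × 0.3161 = 0.40524
Interval: 0.677 ± 0.40524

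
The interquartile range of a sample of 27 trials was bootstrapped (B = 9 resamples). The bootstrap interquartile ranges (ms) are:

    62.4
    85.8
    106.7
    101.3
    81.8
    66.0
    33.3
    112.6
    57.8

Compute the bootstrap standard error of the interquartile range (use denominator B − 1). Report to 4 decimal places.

SE* = 26.0502

Bootstrap SE is the standard deviation of the 9 replicate interquartile ranges.
Mean of replicates: (62.4 + 85.8 + 106.7 + 101.3 + 81.8 + 66.0 + 33.3 + 112.6 + 57.8) / 9 = 707.70000 / 9 = 78.63333
Sum of squared deviations: (−16.23333)² + (+7.16667)² + (+28.06667)² + (+22.66667)² + (+3.16667)² + (−12.63333)² + (−45.33333)² + (+33.96667)² + (−20.83333)² = 5428.90000
Variance = 5428.90000 / 8 = 678.61250
SE* = √678.61250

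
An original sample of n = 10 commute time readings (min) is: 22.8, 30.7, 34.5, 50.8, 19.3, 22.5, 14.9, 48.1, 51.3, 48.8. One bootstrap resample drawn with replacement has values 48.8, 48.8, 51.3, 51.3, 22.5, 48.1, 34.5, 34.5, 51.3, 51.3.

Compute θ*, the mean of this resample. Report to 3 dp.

θ* = 44.240

Mean = (48.8 + 48.8 + 51.3 + 51.3 + 22.5 + 48.1 + 34.5 + 34.5 + 51.3 + 51.3) / 10 = 442.40 / 10 = 44.240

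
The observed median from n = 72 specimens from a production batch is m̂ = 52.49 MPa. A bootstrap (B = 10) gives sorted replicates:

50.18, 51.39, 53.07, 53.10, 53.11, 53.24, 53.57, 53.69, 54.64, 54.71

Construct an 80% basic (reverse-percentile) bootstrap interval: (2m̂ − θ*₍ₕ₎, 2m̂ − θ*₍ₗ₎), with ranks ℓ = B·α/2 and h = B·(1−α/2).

Percentile endpoints at ranks 1 and 9: θ*₍1₎ = 50.18, θ*₍9₎ = 54.64.
Basic interval reflects these around m̂:
  lower = 2 × 52.49 − 54.64 = 50.34
  upper = 2 × 52.49 − 50.18 = 54.80

(50.34, 54.80)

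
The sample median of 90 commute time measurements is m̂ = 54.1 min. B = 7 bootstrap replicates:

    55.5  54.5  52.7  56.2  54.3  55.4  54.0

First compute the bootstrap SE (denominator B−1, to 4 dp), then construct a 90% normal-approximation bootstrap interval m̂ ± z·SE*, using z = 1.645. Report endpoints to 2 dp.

Mean of replicates = 54.6571; sum of squared deviations = 8.0571; SE* = √(8.0571/6) = 1.1588
Margin = 1.645 × 1.1588 = 1.906
Interval: 54.1 ± 1.906

(52.19, 56.01)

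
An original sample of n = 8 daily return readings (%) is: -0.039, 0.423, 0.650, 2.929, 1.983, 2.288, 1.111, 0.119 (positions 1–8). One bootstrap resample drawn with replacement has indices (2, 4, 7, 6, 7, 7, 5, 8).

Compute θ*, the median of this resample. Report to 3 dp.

Resample values: 0.423, 2.929, 1.111, 2.288, 1.111, 1.111, 1.983, 0.119.
Sorted: 0.119, 0.423, 1.111, 1.111, 1.111, 1.983, 2.288, 2.929
Median = average of the two middle values = 1.111

θ* = 1.111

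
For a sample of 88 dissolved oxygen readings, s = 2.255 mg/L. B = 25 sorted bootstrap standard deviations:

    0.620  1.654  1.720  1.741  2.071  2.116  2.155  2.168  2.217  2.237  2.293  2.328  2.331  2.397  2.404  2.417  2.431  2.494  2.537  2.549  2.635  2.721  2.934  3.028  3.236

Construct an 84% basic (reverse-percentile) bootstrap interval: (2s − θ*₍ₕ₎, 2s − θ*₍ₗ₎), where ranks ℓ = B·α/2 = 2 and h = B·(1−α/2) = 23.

Percentile endpoints at ranks 2 and 23: θ*₍2₎ = 1.654, θ*₍23₎ = 2.934.
Basic interval reflects these around s:
  lower = 2 × 2.255 − 2.934 = 1.576
  upper = 2 × 2.255 − 1.654 = 2.856

(1.576, 2.856)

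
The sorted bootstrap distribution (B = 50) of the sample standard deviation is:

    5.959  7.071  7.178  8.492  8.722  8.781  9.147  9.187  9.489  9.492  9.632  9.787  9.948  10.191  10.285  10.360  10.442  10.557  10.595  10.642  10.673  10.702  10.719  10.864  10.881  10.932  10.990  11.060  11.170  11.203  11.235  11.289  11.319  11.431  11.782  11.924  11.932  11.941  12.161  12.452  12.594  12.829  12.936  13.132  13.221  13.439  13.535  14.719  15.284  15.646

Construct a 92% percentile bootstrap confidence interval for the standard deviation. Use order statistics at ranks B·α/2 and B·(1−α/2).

(7.071, 14.719)

α = 0.08; lower rank = 50 × 0.040 = 2; upper rank = 50 × 0.960 = 48.
The 2nd smallest replicate is 7.071; the 48th is 14.719.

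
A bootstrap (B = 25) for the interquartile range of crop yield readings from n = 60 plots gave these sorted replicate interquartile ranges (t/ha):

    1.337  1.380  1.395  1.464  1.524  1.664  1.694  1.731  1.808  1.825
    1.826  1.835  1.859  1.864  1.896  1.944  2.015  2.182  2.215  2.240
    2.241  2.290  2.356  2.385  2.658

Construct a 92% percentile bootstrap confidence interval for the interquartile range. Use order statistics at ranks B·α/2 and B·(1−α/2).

α = 0.08; lower rank = 25 × 0.040 = 1; upper rank = 25 × 0.960 = 24.
The 1st smallest replicate is 1.337; the 24th is 2.385.

(1.337, 2.385)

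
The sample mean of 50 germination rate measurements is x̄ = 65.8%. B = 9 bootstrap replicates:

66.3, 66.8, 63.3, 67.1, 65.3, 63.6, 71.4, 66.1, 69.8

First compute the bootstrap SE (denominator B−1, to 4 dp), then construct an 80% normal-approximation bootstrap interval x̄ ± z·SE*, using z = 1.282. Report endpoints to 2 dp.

(62.42, 69.18)

Mean of replicates = 66.6333; sum of squared deviations = 55.4800; SE* = √(55.4800/8) = 2.6334
Margin = 1.282 × 2.6334 = 3.376
Interval: 65.8 ± 3.376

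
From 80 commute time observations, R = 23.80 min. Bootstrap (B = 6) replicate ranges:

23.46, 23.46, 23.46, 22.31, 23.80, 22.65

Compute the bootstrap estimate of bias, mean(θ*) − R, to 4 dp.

bias = −0.6100

mean(θ*) = (23.46 + 23.46 + 23.46 + 22.31 + 23.80 + 22.65) / 6 = 23.19000
bias = 23.19000 − 23.80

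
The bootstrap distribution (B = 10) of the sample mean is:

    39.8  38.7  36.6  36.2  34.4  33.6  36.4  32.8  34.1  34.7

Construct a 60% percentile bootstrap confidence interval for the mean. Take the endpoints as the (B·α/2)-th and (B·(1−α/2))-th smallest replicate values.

Sorted replicates: 32.8, 33.6, 34.1, 34.4, 34.7, 36.2, 36.4, 36.6, 38.7, 39.8
α = 0.40; lower rank = 10 × 0.200 = 2; upper rank = 10 × 0.800 = 8.
The 2nd smallest replicate is 33.6; the 8th is 36.6.

(33.6, 36.6)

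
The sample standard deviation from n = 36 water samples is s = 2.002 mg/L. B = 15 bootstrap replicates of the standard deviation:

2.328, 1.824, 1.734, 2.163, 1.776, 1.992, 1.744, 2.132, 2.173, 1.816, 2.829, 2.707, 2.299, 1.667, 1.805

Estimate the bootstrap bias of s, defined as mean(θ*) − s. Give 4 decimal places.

bias = +0.0639

mean(θ*) = (2.328 + 1.824 + 1.734 + 2.163 + 1.776 + 1.992 + 1.744 + 2.132 + 2.173 + 1.816 + 2.829 + 2.707 + 2.299 + 1.667 + 1.805) / 15 = 2.06593
bias = 2.06593 − 2.002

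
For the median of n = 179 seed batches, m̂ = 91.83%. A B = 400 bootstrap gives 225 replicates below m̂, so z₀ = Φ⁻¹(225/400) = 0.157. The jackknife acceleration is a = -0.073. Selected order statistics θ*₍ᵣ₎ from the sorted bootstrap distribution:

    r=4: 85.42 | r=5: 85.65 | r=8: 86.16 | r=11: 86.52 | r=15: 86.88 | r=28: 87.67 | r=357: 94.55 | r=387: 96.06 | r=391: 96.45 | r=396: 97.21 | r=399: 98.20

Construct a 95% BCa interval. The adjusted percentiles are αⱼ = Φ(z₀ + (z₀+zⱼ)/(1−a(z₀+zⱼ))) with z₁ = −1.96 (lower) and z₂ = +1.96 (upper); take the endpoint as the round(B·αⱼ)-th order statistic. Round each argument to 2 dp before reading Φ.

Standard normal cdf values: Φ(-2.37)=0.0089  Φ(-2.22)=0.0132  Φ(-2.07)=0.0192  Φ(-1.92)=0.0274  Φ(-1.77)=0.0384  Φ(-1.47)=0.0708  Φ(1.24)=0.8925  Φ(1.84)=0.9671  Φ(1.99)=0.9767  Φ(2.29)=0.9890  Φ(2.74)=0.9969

Lower: z₀ + z₁ = 0.157 + (-1.960) = -1.803; 1 − a(z₀+z₁) = 1 − (-0.073)(-1.803) = 0.8684; argument = 0.157 + (-1.803)/0.8684 = -1.9193 → -1.92.
α₁ = Φ(-1.92) = 0.0274; rank = round(400 × 0.0274) = 11; θ*₍11₎ = 86.52.
Upper: z₀ + z₂ = 2.117; 1 − a(z₀+z₂) = 1.1545; argument = 1.9906 → 1.99; α₂ = 0.9767; rank = 391; θ*₍391₎ = 96.45.

(86.52, 96.45)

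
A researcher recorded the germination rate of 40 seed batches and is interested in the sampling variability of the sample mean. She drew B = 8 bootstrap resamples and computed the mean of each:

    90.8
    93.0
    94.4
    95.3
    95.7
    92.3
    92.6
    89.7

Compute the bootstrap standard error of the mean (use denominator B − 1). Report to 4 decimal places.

Bootstrap SE is the standard deviation of the 8 replicate means.
Mean of replicates: (90.8 + 93.0 + 94.4 + 95.3 + 95.7 + 92.3 + 92.6 + 89.7) / 8 = 743.80000 / 8 = 92.97500
Sum of squared deviations: (−2.17500)² + (+0.02500)² + (+1.42500)² + (+2.32500)² + (+2.72500)² + (−0.67500)² + (−0.37500)² + (−3.27500)² = 30.91500
Variance = 30.91500 / 7 = 4.41643
SE* = √4.41643

SE* = 2.1015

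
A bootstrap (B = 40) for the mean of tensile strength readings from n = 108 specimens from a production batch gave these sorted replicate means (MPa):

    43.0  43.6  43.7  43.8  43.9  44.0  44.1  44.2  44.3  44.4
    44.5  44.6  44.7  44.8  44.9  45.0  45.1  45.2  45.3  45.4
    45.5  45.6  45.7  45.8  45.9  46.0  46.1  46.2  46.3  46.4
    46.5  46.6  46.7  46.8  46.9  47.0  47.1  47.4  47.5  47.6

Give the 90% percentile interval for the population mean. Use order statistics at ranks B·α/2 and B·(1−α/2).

(43.6, 47.4)

α = 0.10; lower rank = 40 × 0.050 = 2; upper rank = 40 × 0.950 = 38.
The 2nd smallest replicate is 43.6; the 38th is 47.4.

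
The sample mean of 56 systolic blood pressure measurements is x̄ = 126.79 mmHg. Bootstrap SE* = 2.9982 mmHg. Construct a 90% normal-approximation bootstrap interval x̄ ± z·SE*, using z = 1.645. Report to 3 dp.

Margin = 1.645 × 2.9982 = 4.9320
Interval: 126.79 ± 4.9320

(121.858, 131.722)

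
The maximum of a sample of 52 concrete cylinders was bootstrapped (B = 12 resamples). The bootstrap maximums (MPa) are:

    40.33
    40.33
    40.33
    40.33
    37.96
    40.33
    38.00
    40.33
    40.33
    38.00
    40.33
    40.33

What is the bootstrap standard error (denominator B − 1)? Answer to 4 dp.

Bootstrap SE is the standard deviation of the 12 replicate maximums.
Mean of replicates: (40.33 + 40.33 + 40.33 + 40.33 + 37.96 + 40.33 + 38.00 + 40.33 + 40.33 + 38.00 + 40.33 + 40.33) / 12 = 476.93000 / 12 = 39.74417
Sum of squared deviations: (+0.58583)² + (+0.58583)² + (+0.58583)² + (+0.58583)² + (−1.78417)² + (+0.58583)² + (−1.74417)² + (+0.58583)² + (+0.58583)² + (−1.74417)² + (+0.58583)² + (+0.58583)² = 12.35629
Variance = 12.35629 / 11 = 1.12330
SE* = √1.12330

SE* = 1.0599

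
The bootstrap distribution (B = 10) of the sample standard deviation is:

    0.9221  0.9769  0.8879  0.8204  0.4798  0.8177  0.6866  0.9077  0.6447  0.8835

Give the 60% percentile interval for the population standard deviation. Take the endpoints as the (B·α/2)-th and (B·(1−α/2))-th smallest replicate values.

(0.6447, 0.9077)

Sorted replicates: 0.4798, 0.6447, 0.6866, 0.8177, 0.8204, 0.8835, 0.8879, 0.9077, 0.9221, 0.9769
α = 0.40; lower rank = 10 × 0.200 = 2; upper rank = 10 × 0.800 = 8.
The 2nd smallest replicate is 0.6447; the 8th is 0.9077.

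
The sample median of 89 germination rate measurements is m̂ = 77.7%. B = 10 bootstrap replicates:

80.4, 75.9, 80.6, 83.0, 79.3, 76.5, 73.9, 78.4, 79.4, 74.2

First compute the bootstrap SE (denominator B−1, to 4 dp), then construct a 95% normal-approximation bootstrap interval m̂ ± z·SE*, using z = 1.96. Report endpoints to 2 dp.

(71.89, 83.51)

Mean of replicates = 78.1600; sum of squared deviations = 78.9840; SE* = √(78.9840/9) = 2.9624
Margin = 1.96 × 2.9624 = 5.806
Interval: 77.7 ± 5.806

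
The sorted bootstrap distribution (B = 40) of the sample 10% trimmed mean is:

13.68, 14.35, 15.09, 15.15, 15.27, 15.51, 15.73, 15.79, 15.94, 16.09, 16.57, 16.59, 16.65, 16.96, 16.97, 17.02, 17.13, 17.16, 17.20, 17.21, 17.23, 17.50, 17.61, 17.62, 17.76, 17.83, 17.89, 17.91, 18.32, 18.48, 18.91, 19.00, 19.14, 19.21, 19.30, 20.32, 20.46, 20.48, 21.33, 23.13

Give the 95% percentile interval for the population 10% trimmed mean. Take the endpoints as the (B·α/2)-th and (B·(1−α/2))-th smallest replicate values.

(13.68, 21.33)

α = 0.05; lower rank = 40 × 0.025 = 1; upper rank = 40 × 0.975 = 39.
The 1st smallest replicate is 13.68; the 39th is 21.33.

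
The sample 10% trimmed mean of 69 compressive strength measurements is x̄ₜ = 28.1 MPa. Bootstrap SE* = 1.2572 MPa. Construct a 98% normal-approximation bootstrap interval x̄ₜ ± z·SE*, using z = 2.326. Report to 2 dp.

Margin = 2.326 × 1.2572 = 2.924
Interval: 28.1 ± 2.924

(25.18, 31.02)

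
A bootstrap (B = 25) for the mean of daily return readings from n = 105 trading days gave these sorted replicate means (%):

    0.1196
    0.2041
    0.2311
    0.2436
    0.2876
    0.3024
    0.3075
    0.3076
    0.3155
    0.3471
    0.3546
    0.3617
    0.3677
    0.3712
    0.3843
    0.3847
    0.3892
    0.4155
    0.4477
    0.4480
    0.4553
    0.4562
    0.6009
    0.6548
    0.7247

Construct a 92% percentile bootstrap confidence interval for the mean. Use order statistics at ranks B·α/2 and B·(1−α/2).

(0.1196, 0.6548)

α = 0.08; lower rank = 25 × 0.040 = 1; upper rank = 25 × 0.960 = 24.
The 1st smallest replicate is 0.1196; the 24th is 0.6548.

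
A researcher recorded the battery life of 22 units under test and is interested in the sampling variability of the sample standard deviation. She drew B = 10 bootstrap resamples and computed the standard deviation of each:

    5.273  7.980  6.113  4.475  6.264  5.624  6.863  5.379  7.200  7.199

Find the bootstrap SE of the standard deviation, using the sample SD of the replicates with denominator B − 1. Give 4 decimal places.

Bootstrap SE is the standard deviation of the 10 replicate standard deviations.
Mean of replicates: (5.273 + 7.980 + 6.113 + 4.475 + 6.264 + 5.624 + 6.863 + 5.379 + 7.200 + 7.199) / 10 = 62.37000 / 10 = 6.23700
Sum of squared deviations: (−0.96400)² + (+1.74300)² + (−0.12400)² + (−1.76200)² + (+0.02700)² + (−0.61300)² + (+0.62600)² + (−0.85800)² + (+0.96300)² + (+0.96200)² = 10.44472
Variance = 10.44472 / 9 = 1.16052
SE* = √1.16052

SE* = 1.0773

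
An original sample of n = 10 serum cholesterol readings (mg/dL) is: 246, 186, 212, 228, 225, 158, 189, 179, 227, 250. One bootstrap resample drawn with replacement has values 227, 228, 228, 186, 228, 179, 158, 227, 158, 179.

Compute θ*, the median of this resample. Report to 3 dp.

θ* = 206.500

Sorted: 158, 158, 179, 179, 186, 227, 227, 228, 228, 228
Median = average of the two middle values = 206.500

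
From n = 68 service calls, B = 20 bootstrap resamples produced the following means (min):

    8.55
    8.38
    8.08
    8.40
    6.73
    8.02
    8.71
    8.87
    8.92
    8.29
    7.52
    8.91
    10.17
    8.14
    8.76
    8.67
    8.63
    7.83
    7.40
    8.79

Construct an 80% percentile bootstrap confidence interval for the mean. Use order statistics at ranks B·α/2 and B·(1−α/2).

(7.40, 8.91)

Sorted replicates: 6.73, 7.40, 7.52, 7.83, 8.02, 8.08, 8.14, 8.29, 8.38, 8.40, 8.55, 8.63, 8.67, 8.71, 8.76, 8.79, 8.87, 8.91, 8.92, 10.17
α = 0.20; lower rank = 20 × 0.100 = 2; upper rank = 20 × 0.900 = 18.
The 2nd smallest replicate is 7.40; the 18th is 8.91.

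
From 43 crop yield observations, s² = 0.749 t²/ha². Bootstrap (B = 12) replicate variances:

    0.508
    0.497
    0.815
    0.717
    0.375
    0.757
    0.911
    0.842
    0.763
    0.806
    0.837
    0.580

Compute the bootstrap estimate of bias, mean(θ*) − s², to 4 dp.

bias = −0.0483

mean(θ*) = (0.508 + 0.497 + 0.815 + 0.717 + 0.375 + 0.757 + 0.911 + 0.842 + 0.763 + 0.806 + 0.837 + 0.580) / 12 = 0.70067
bias = 0.70067 − 0.749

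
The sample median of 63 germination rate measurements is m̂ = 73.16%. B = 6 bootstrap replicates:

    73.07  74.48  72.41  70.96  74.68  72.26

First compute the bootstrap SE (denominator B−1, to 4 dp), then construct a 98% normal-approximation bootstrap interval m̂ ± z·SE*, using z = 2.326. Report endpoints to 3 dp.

Mean of replicates = 72.9767; sum of squared deviations = 10.0717; SE* = √(10.0717/5) = 1.4193
Margin = 2.326 × 1.4193 = 3.3013
Interval: 73.16 ± 3.3013

(69.859, 76.461)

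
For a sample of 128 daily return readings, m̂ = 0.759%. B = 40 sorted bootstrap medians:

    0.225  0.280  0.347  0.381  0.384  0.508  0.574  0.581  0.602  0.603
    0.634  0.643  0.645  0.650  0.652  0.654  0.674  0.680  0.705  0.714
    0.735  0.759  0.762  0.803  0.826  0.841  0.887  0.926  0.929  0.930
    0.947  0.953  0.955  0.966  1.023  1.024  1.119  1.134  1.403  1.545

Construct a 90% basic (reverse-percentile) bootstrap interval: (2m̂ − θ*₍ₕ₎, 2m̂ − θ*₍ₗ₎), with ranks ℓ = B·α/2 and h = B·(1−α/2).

(0.384, 1.238)

Percentile endpoints at ranks 2 and 38: θ*₍2₎ = 0.280, θ*₍38₎ = 1.134.
Basic interval reflects these around m̂:
  lower = 2 × 0.759 − 1.134 = 0.384
  upper = 2 × 0.759 − 0.280 = 1.238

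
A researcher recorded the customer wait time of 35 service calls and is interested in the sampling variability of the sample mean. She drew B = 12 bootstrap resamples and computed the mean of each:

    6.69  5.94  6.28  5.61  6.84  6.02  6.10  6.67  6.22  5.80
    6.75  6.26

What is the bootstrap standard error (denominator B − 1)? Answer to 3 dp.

SE* = 0.399

Bootstrap SE is the standard deviation of the 12 replicate means.
Mean of replicates: (6.69 + 5.94 + 6.28 + 5.61 + 6.84 + 6.02 + 6.10 + 6.67 + 6.22 + 5.80 + 6.75 + 6.26) / 12 = 75.1800 / 12 = 6.2650
Sum of squared deviations: (+0.4250)² + (−0.3250)² + (+0.0150)² + (−0.6550)² + (+0.5750)² + (−0.2450)² + (−0.1650)² + (+0.4050)² + (−0.0450)² + (−0.4650)² + (+0.4850)² + (−0.0050)² = 1.7509
Variance = 1.7509 / 11 = 0.1592
SE* = √0.1592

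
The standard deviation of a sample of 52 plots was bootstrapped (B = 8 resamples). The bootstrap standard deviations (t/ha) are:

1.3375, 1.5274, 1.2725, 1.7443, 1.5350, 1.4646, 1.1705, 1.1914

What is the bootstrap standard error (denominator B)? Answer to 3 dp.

SE* = 0.185

Bootstrap SE is the standard deviation of the 8 replicate standard deviations.
Mean of replicates: (1.3375 + 1.5274 + 1.2725 + 1.7443 + 1.5350 + 1.4646 + 1.1705 + 1.1914) / 8 = 11.24320 / 8 = 1.40540
Sum of squared deviations: (−0.06790)² + (+0.12200)² + (−0.13290)² + (+0.33890)² + (+0.12960)² + (+0.05920)² + (−0.23490)² + (−0.21400)² = 0.27328
Variance = 0.27328 / 8 = 0.03416
SE* = √0.03416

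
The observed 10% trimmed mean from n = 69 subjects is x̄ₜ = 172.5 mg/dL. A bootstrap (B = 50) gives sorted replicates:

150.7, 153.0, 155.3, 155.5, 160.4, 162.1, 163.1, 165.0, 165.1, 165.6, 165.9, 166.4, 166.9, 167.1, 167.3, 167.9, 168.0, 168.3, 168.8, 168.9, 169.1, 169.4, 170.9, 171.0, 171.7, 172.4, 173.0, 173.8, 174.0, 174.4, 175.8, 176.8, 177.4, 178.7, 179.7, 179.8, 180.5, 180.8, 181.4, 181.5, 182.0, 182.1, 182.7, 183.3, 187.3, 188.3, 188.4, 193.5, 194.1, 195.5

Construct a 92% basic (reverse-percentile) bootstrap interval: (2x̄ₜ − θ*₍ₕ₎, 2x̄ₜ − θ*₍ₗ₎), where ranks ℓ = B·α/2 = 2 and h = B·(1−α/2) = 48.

(151.5, 192.0)

Percentile endpoints at ranks 2 and 48: θ*₍2₎ = 153.0, θ*₍48₎ = 193.5.
Basic interval reflects these around x̄ₜ:
  lower = 2 × 172.5 − 193.5 = 151.5
  upper = 2 × 172.5 − 153.0 = 192.0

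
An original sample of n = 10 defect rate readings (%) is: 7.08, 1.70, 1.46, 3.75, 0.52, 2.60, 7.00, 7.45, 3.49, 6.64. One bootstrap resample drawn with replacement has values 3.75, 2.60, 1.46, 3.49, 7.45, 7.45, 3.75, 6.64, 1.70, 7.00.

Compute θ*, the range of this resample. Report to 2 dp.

Range = 7.45 − 1.46 = 5.99

θ* = 5.99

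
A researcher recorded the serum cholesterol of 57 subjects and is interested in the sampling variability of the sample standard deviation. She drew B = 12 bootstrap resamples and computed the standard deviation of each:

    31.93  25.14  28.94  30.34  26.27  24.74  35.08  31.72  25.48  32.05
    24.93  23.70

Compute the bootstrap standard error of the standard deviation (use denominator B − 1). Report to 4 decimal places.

SE* = 3.7741

Bootstrap SE is the standard deviation of the 12 replicate standard deviations.
Mean of replicates: (31.93 + 25.14 + 28.94 + 30.34 + 26.27 + 24.74 + 35.08 + 31.72 + 25.48 + 32.05 + 24.93 + 23.70) / 12 = 340.32000 / 12 = 28.36000
Sum of squared deviations: (+3.57000)² + (−3.22000)² + (+0.58000)² + (+1.98000)² + (−2.09000)² + (−3.62000)² + (+6.72000)² + (+3.36000)² + (−2.88000)² + (+3.69000)² + (−3.43000)² + (−4.66000)² = 156.68160
Variance = 156.68160 / 11 = 14.24378
SE* = √14.24378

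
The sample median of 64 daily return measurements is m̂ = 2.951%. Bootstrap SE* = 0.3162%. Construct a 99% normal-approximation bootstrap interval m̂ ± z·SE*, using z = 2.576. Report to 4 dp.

Margin = 2.576 × 0.3162 = 0.81453
Interval: 2.951 ± 0.81453

(2.1365, 3.7655)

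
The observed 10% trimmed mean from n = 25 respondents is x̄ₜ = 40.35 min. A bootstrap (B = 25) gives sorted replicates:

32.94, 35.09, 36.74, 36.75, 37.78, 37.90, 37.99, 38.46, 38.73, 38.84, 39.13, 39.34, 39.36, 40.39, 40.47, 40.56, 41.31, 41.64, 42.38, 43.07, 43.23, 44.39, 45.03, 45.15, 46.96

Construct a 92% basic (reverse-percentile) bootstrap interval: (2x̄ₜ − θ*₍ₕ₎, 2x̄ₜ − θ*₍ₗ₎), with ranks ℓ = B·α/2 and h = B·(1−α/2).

Percentile endpoints at ranks 1 and 24: θ*₍1₎ = 32.94, θ*₍24₎ = 45.15.
Basic interval reflects these around x̄ₜ:
  lower = 2 × 40.35 − 45.15 = 35.55
  upper = 2 × 40.35 − 32.94 = 47.76

(35.55, 47.76)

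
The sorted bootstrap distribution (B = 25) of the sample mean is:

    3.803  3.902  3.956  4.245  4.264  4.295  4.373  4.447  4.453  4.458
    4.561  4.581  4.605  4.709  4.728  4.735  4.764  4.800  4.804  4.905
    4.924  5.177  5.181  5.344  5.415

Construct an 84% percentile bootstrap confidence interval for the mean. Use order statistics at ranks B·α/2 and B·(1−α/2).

(3.902, 5.181)

α = 0.16; lower rank = 25 × 0.080 = 2; upper rank = 25 × 0.920 = 23.
The 2nd smallest replicate is 3.902; the 23rd is 5.181.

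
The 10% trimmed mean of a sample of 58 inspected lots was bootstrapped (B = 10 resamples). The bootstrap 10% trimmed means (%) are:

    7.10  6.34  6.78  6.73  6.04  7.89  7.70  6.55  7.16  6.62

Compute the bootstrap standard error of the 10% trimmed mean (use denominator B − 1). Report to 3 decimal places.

Bootstrap SE is the standard deviation of the 10 replicate 10% trimmed means.
Mean of replicates: (7.10 + 6.34 + 6.78 + 6.73 + 6.04 + 7.89 + 7.70 + 6.55 + 7.16 + 6.62) / 10 = 68.9100 / 10 = 6.8910
Sum of squared deviations: (+0.2090)² + (−0.5510)² + (−0.1110)² + (−0.1610)² + (−0.8510)² + (+0.9990)² + (+0.8090)² + (−0.3410)² + (+0.2690)² + (−0.2710)² = 3.0243
Variance = 3.0243 / 9 = 0.3360
SE* = √0.3360

SE* = 0.580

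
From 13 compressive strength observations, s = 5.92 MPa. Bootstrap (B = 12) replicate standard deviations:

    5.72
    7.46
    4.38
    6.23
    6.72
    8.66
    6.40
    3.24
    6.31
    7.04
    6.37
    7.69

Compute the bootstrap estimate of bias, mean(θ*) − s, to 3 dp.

mean(θ*) = (5.72 + 7.46 + 4.38 + 6.23 + 6.72 + 8.66 + 6.40 + 3.24 + 6.31 + 7.04 + 6.37 + 7.69) / 12 = 6.3517
bias = 6.3517 − 5.92

bias = +0.432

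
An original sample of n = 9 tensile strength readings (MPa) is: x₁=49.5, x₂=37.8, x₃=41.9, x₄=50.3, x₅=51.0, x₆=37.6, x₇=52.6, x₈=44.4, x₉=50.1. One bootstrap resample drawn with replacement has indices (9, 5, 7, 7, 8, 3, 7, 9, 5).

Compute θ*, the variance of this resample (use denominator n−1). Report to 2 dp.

Resample values: 50.1, 51.0, 52.6, 52.6, 44.4, 41.9, 52.6, 50.1, 51.0.
Mean = 49.5889; sum of squared deviations = 117.7489
s² = 117.7489 / 8 = 14.7186

θ* = 14.72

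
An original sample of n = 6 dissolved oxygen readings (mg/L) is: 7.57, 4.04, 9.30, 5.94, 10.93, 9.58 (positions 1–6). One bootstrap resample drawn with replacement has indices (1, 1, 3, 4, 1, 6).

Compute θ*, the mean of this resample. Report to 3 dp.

Resample values: 7.57, 7.57, 9.30, 5.94, 7.57, 9.58.
Mean = (7.57 + 7.57 + 9.30 + 5.94 + 7.57 + 9.58) / 6 = 47.530 / 6 = 7.922

θ* = 7.922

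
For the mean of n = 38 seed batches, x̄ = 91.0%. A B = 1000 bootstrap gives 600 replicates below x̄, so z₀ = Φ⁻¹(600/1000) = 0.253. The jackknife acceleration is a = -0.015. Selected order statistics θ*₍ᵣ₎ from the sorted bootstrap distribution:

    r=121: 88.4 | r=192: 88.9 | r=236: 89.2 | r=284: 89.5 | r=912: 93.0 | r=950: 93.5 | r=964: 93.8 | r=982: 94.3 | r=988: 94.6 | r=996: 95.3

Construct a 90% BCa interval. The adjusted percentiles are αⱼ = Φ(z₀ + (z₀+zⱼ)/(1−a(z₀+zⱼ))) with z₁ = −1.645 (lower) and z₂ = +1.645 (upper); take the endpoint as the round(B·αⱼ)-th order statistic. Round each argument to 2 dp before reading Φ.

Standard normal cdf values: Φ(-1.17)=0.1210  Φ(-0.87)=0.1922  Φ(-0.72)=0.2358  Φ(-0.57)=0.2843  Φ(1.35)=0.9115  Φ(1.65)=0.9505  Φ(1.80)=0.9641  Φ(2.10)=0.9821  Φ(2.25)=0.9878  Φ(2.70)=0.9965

Lower: z₀ + z₁ = 0.253 + (-1.645) = -1.392; 1 − a(z₀+z₁) = 1 − (-0.015)(-1.392) = 0.9791; argument = 0.253 + (-1.392)/0.9791 = -1.1687 → -1.17.
α₁ = Φ(-1.17) = 0.1210; rank = round(1000 × 0.1210) = 121; θ*₍121₎ = 88.4.
Upper: z₀ + z₂ = 1.898; 1 − a(z₀+z₂) = 1.0285; argument = 2.0985 → 2.10; α₂ = 0.9821; rank = 982; θ*₍982₎ = 94.3.

(88.4, 94.3)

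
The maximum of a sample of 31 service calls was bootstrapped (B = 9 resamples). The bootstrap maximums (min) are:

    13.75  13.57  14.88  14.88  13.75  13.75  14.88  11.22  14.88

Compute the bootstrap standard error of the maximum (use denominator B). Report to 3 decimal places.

Bootstrap SE is the standard deviation of the 9 replicate maximums.
Mean of replicates: (13.75 + 13.57 + 14.88 + 14.88 + 13.75 + 13.75 + 14.88 + 11.22 + 14.88) / 9 = 125.5600 / 9 = 13.9511
Sum of squared deviations: (−0.2011)² + (−0.3811)² + (+0.9289)² + (+0.9289)² + (−0.2011)² + (−0.2011)² + (+0.9289)² + (−2.7311)² + (+0.9289)² = 11.1769
Variance = 11.1769 / 9 = 1.2419
SE* = √1.2419

SE* = 1.114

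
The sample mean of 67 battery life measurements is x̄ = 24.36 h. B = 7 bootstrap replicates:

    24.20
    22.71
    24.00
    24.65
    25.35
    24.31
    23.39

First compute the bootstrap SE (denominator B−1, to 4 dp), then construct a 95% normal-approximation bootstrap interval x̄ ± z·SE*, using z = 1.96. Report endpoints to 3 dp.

Mean of replicates = 24.0871; sum of squared deviations = 4.3641; SE* = √(4.3641/6) = 0.8529
Margin = 1.96 × 0.8529 = 1.6717
Interval: 24.36 ± 1.6717

(22.688, 26.032)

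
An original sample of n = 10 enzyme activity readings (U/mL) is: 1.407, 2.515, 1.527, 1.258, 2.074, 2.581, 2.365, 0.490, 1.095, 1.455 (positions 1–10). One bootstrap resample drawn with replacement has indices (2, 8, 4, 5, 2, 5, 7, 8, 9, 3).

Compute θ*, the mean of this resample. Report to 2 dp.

Resample values: 2.515, 0.490, 1.258, 2.074, 2.515, 2.074, 2.365, 0.490, 1.095, 1.527.
Mean = (2.515 + 0.490 + 1.258 + 2.074 + 2.515 + 2.074 + 2.365 + 0.490 + 1.095 + 1.527) / 10 = 16.4030 / 10 = 1.64

θ* = 1.64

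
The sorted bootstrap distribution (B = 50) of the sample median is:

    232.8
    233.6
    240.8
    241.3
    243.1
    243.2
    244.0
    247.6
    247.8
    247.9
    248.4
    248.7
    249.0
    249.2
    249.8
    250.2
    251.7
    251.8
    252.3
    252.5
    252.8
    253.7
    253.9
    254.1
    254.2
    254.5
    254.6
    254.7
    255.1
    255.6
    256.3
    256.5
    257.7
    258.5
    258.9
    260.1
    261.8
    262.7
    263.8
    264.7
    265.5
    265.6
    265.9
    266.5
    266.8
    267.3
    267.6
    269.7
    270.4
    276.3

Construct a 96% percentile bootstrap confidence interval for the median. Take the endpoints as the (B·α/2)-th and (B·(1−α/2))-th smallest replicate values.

(232.8, 270.4)

α = 0.04; lower rank = 50 × 0.020 = 1; upper rank = 50 × 0.980 = 49.
The 1st smallest replicate is 232.8; the 49th is 270.4.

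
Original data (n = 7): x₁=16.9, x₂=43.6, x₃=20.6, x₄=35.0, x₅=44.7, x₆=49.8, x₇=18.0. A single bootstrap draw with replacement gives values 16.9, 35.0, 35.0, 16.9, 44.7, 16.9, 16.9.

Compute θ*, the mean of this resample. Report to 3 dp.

θ* = 26.043

Mean = (16.9 + 35.0 + 35.0 + 16.9 + 44.7 + 16.9 + 16.9) / 7 = 182.30 / 7 = 26.043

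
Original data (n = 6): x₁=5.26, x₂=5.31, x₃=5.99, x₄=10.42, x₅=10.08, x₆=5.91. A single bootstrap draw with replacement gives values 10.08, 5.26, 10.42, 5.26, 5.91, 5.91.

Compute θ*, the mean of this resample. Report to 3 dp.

Mean = (10.08 + 5.26 + 10.42 + 5.26 + 5.91 + 5.91) / 6 = 42.840 / 6 = 7.140

θ* = 7.140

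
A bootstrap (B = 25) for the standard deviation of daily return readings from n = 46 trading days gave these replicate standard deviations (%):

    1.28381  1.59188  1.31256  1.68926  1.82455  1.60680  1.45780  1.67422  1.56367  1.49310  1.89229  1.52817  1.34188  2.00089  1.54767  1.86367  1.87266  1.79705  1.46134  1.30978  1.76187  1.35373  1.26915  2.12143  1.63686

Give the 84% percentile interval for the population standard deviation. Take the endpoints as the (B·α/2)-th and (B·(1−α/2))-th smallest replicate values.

Sorted replicates: 1.26915, 1.28381, 1.30978, 1.31256, 1.34188, 1.35373, 1.45780, 1.46134, 1.49310, 1.52817, 1.54767, 1.56367, 1.59188, 1.60680, 1.63686, 1.67422, 1.68926, 1.76187, 1.79705, 1.82455, 1.86367, 1.87266, 1.89229, 2.00089, 2.12143
α = 0.16; lower rank = 25 × 0.080 = 2; upper rank = 25 × 0.920 = 23.
The 2nd smallest replicate is 1.28381; the 23rd is 1.89229.

(1.28381, 1.89229)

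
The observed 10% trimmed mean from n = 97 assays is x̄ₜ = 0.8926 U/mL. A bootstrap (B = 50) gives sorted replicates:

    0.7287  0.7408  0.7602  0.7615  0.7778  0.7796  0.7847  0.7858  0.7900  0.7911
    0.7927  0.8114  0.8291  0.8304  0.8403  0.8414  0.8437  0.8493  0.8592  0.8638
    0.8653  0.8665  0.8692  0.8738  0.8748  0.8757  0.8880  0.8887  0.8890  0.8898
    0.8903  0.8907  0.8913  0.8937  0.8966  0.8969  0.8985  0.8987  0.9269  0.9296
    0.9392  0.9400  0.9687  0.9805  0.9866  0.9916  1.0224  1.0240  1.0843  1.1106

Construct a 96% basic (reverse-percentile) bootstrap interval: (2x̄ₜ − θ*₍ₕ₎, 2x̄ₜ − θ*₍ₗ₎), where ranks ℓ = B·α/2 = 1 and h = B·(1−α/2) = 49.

(0.7009, 1.0565)

Percentile endpoints at ranks 1 and 49: θ*₍1₎ = 0.7287, θ*₍49₎ = 1.0843.
Basic interval reflects these around x̄ₜ:
  lower = 2 × 0.8926 − 1.0843 = 0.7009
  upper = 2 × 0.8926 − 0.7287 = 1.0565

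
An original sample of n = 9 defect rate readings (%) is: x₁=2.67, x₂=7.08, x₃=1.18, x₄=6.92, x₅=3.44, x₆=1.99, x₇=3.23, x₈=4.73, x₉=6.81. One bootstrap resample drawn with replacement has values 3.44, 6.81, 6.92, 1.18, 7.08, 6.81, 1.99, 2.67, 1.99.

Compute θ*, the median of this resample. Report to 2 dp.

θ* = 3.44

Sorted: 1.18, 1.99, 1.99, 2.67, 3.44, 6.81, 6.81, 6.92, 7.08
Median = middle value = 3.44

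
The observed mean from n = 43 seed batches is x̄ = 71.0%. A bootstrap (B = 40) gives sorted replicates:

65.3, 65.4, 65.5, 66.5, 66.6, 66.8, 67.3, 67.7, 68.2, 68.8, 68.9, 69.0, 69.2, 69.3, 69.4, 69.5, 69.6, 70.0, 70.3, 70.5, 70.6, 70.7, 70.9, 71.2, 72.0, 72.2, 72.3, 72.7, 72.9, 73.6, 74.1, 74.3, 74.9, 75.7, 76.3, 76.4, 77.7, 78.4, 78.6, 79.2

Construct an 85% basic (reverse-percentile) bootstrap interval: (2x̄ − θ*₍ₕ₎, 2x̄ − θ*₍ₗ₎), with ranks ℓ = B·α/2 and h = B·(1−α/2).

Percentile endpoints at ranks 3 and 37: θ*₍3₎ = 65.5, θ*₍37₎ = 77.7.
Basic interval reflects these around x̄:
  lower = 2 × 71.0 − 77.7 = 64.3
  upper = 2 × 71.0 − 65.5 = 76.5

(64.3, 76.5)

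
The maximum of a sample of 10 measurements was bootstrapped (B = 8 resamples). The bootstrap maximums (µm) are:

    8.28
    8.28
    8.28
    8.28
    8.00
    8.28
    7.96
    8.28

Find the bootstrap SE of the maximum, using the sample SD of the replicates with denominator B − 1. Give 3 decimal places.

SE* = 0.139

Bootstrap SE is the standard deviation of the 8 replicate maximums.
Mean of replicates: (8.28 + 8.28 + 8.28 + 8.28 + 8.00 + 8.28 + 7.96 + 8.28) / 8 = 65.6400 / 8 = 8.2050
Sum of squared deviations: (+0.0750)² + (+0.0750)² + (+0.0750)² + (+0.0750)² + (−0.2050)² + (+0.0750)² + (−0.2450)² + (+0.0750)² = 0.1358
Variance = 0.1358 / 7 = 0.0194
SE* = √0.0194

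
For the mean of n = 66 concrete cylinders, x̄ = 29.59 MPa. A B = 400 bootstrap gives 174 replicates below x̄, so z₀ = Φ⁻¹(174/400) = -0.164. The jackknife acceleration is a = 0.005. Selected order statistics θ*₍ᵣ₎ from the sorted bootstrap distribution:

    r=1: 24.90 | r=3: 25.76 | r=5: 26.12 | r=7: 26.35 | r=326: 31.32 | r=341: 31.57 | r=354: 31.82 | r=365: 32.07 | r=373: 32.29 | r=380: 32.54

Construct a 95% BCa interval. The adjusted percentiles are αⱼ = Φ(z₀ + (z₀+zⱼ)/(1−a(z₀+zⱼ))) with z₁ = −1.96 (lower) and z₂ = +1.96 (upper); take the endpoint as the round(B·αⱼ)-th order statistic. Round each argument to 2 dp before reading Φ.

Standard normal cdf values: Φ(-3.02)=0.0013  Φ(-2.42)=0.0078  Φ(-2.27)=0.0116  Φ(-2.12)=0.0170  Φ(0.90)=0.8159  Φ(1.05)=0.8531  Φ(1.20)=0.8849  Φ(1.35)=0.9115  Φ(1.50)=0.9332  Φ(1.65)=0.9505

Lower: z₀ + z₁ = -0.164 + (-1.960) = -2.124; 1 − a(z₀+z₁) = 1 − (0.005)(-2.124) = 1.0106; argument = -0.164 + (-2.124)/1.0106 = -2.2657 → -2.27.
α₁ = Φ(-2.27) = 0.0116; rank = round(400 × 0.0116) = 5; θ*₍5₎ = 26.12.
Upper: z₀ + z₂ = 1.796; 1 − a(z₀+z₂) = 0.9910; argument = 1.6483 → 1.65; α₂ = 0.9505; rank = 380; θ*₍380₎ = 32.54.

(26.12, 32.54)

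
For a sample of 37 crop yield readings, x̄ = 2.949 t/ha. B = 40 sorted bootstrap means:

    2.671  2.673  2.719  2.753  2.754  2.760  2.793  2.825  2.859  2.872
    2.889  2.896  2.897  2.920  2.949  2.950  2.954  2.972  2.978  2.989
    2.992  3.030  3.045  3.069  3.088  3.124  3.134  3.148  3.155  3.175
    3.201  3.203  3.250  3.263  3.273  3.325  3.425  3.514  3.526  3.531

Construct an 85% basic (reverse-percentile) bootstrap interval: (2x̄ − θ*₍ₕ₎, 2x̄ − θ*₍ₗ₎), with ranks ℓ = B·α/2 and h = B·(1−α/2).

Percentile endpoints at ranks 3 and 37: θ*₍3₎ = 2.719, θ*₍37₎ = 3.425.
Basic interval reflects these around x̄:
  lower = 2 × 2.949 − 3.425 = 2.473
  upper = 2 × 2.949 − 2.719 = 3.179

(2.473, 3.179)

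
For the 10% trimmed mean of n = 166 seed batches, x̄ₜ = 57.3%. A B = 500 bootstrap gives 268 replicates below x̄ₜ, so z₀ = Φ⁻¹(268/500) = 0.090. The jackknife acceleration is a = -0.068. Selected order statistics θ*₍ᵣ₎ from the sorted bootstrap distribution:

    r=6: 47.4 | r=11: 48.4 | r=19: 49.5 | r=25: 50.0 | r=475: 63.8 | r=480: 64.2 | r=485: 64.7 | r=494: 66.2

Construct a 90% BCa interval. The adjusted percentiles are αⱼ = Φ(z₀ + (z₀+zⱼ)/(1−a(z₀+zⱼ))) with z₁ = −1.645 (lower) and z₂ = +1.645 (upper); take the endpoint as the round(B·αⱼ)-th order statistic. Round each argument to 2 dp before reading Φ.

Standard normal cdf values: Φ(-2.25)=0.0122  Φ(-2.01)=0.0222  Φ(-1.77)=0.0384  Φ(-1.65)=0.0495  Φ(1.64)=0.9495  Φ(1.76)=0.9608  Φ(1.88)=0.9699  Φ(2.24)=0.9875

Lower: z₀ + z₁ = 0.090 + (-1.645) = -1.555; 1 − a(z₀+z₁) = 1 − (-0.068)(-1.555) = 0.8943; argument = 0.090 + (-1.555)/0.8943 = -1.6489 → -1.65.
α₁ = Φ(-1.65) = 0.0495; rank = round(500 × 0.0495) = 25; θ*₍25₎ = 50.0.
Upper: z₀ + z₂ = 1.735; 1 − a(z₀+z₂) = 1.1180; argument = 1.6419 → 1.64; α₂ = 0.9495; rank = 475; θ*₍475₎ = 63.8.

(50.0, 63.8)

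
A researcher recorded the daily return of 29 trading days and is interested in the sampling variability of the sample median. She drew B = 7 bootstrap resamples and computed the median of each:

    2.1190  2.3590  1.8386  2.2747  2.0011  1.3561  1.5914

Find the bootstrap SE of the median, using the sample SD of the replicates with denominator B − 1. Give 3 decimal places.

SE* = 0.364

Bootstrap SE is the standard deviation of the 7 replicate medians.
Mean of replicates: (2.1190 + 2.3590 + 1.8386 + 2.2747 + 2.0011 + 1.3561 + 1.5914) / 7 = 13.53990 / 7 = 1.93427
Sum of squared deviations: (+0.18473)² + (+0.42473)² + (−0.09567)² + (+0.34043)² + (+0.06683)² + (−0.57817)² + (−0.34287)² = 0.79587
Variance = 0.79587 / 6 = 0.13265
SE* = √0.13265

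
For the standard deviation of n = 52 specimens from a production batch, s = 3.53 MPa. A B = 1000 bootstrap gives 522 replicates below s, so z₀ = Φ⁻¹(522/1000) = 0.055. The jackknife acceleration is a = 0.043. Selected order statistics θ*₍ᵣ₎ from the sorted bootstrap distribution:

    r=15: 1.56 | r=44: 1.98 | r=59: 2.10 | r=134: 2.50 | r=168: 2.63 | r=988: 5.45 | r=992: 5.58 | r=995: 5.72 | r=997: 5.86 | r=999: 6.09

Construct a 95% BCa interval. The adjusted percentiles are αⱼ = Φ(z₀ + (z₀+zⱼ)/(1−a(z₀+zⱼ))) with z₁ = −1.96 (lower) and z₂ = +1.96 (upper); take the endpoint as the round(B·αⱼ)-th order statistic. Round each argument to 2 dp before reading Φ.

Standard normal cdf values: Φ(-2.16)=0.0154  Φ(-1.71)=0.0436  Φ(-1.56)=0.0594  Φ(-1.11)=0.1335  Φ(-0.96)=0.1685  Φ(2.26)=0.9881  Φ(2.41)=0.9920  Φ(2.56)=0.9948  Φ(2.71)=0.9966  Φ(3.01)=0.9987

Lower: z₀ + z₁ = 0.055 + (-1.960) = -1.905; 1 − a(z₀+z₁) = 1 − (0.043)(-1.905) = 1.0819; argument = 0.055 + (-1.905)/1.0819 = -1.7058 → -1.71.
α₁ = Φ(-1.71) = 0.0436; rank = round(1000 × 0.0436) = 44; θ*₍44₎ = 1.98.
Upper: z₀ + z₂ = 2.015; 1 − a(z₀+z₂) = 0.9134; argument = 2.2612 → 2.26; α₂ = 0.9881; rank = 988; θ*₍988₎ = 5.45.

(1.98, 5.45)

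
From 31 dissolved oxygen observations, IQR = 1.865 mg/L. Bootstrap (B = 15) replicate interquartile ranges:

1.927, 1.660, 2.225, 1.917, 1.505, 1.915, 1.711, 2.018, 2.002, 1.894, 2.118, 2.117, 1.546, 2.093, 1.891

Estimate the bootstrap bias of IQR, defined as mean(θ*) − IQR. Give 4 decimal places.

mean(θ*) = (1.927 + 1.660 + 2.225 + 1.917 + 1.505 + 1.915 + 1.711 + 2.018 + 2.002 + 1.894 + 2.118 + 2.117 + 1.546 + 2.093 + 1.891) / 15 = 1.90260
bias = 1.90260 − 1.865

bias = +0.0376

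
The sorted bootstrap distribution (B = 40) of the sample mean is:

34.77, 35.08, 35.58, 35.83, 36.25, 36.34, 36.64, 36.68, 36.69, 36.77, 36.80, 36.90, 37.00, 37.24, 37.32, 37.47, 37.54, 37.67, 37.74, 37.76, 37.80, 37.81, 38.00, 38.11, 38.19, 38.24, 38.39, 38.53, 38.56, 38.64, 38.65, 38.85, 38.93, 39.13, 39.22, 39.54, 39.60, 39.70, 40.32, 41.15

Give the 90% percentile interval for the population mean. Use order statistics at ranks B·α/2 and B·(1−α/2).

α = 0.10; lower rank = 40 × 0.050 = 2; upper rank = 40 × 0.950 = 38.
The 2nd smallest replicate is 35.08; the 38th is 39.70.

(35.08, 39.70)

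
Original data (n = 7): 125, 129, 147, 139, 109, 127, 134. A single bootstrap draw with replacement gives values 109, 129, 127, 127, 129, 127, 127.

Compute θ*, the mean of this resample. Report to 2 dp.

θ* = 125.00

Mean = (109 + 129 + 127 + 127 + 129 + 127 + 127) / 7 = 875.0 / 7 = 125.00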